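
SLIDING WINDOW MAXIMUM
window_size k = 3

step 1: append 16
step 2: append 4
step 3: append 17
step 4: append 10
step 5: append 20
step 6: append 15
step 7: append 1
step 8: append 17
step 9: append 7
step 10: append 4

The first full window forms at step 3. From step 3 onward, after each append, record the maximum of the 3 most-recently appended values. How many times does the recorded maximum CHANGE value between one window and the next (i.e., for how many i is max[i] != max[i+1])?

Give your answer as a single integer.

step 1: append 16 -> window=[16] (not full yet)
step 2: append 4 -> window=[16, 4] (not full yet)
step 3: append 17 -> window=[16, 4, 17] -> max=17
step 4: append 10 -> window=[4, 17, 10] -> max=17
step 5: append 20 -> window=[17, 10, 20] -> max=20
step 6: append 15 -> window=[10, 20, 15] -> max=20
step 7: append 1 -> window=[20, 15, 1] -> max=20
step 8: append 17 -> window=[15, 1, 17] -> max=17
step 9: append 7 -> window=[1, 17, 7] -> max=17
step 10: append 4 -> window=[17, 7, 4] -> max=17
Recorded maximums: 17 17 20 20 20 17 17 17
Changes between consecutive maximums: 2

Answer: 2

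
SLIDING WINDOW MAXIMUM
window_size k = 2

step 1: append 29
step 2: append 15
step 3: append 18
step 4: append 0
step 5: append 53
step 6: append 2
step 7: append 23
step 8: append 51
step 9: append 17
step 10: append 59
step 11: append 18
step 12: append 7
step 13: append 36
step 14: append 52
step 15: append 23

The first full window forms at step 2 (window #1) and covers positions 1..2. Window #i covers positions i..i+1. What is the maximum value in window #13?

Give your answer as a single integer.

step 1: append 29 -> window=[29] (not full yet)
step 2: append 15 -> window=[29, 15] -> max=29
step 3: append 18 -> window=[15, 18] -> max=18
step 4: append 0 -> window=[18, 0] -> max=18
step 5: append 53 -> window=[0, 53] -> max=53
step 6: append 2 -> window=[53, 2] -> max=53
step 7: append 23 -> window=[2, 23] -> max=23
step 8: append 51 -> window=[23, 51] -> max=51
step 9: append 17 -> window=[51, 17] -> max=51
step 10: append 59 -> window=[17, 59] -> max=59
step 11: append 18 -> window=[59, 18] -> max=59
step 12: append 7 -> window=[18, 7] -> max=18
step 13: append 36 -> window=[7, 36] -> max=36
step 14: append 52 -> window=[36, 52] -> max=52
Window #13 max = 52

Answer: 52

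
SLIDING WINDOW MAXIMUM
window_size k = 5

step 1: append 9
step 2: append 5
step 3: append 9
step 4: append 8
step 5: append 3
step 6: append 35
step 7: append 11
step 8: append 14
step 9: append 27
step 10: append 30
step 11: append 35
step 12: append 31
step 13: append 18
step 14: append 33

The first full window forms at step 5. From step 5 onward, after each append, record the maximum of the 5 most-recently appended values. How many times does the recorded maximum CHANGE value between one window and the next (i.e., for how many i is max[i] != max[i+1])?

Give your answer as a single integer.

step 1: append 9 -> window=[9] (not full yet)
step 2: append 5 -> window=[9, 5] (not full yet)
step 3: append 9 -> window=[9, 5, 9] (not full yet)
step 4: append 8 -> window=[9, 5, 9, 8] (not full yet)
step 5: append 3 -> window=[9, 5, 9, 8, 3] -> max=9
step 6: append 35 -> window=[5, 9, 8, 3, 35] -> max=35
step 7: append 11 -> window=[9, 8, 3, 35, 11] -> max=35
step 8: append 14 -> window=[8, 3, 35, 11, 14] -> max=35
step 9: append 27 -> window=[3, 35, 11, 14, 27] -> max=35
step 10: append 30 -> window=[35, 11, 14, 27, 30] -> max=35
step 11: append 35 -> window=[11, 14, 27, 30, 35] -> max=35
step 12: append 31 -> window=[14, 27, 30, 35, 31] -> max=35
step 13: append 18 -> window=[27, 30, 35, 31, 18] -> max=35
step 14: append 33 -> window=[30, 35, 31, 18, 33] -> max=35
Recorded maximums: 9 35 35 35 35 35 35 35 35 35
Changes between consecutive maximums: 1

Answer: 1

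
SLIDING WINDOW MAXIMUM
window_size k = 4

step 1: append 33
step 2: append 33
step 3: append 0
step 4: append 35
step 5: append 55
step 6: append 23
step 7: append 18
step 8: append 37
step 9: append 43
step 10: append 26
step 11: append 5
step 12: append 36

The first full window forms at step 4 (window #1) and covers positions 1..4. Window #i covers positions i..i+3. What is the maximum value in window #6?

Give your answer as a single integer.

Answer: 43

Derivation:
step 1: append 33 -> window=[33] (not full yet)
step 2: append 33 -> window=[33, 33] (not full yet)
step 3: append 0 -> window=[33, 33, 0] (not full yet)
step 4: append 35 -> window=[33, 33, 0, 35] -> max=35
step 5: append 55 -> window=[33, 0, 35, 55] -> max=55
step 6: append 23 -> window=[0, 35, 55, 23] -> max=55
step 7: append 18 -> window=[35, 55, 23, 18] -> max=55
step 8: append 37 -> window=[55, 23, 18, 37] -> max=55
step 9: append 43 -> window=[23, 18, 37, 43] -> max=43
Window #6 max = 43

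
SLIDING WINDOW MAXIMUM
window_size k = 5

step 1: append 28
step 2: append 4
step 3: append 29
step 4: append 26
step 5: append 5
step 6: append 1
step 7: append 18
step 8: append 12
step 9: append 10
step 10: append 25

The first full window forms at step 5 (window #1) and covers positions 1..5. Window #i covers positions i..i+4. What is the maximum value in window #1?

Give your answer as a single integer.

step 1: append 28 -> window=[28] (not full yet)
step 2: append 4 -> window=[28, 4] (not full yet)
step 3: append 29 -> window=[28, 4, 29] (not full yet)
step 4: append 26 -> window=[28, 4, 29, 26] (not full yet)
step 5: append 5 -> window=[28, 4, 29, 26, 5] -> max=29
Window #1 max = 29

Answer: 29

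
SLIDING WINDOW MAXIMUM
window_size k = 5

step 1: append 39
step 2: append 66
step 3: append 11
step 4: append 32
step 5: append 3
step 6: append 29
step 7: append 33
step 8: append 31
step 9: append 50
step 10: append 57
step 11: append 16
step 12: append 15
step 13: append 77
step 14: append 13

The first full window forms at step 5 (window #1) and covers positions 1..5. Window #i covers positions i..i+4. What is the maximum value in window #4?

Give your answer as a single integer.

Answer: 33

Derivation:
step 1: append 39 -> window=[39] (not full yet)
step 2: append 66 -> window=[39, 66] (not full yet)
step 3: append 11 -> window=[39, 66, 11] (not full yet)
step 4: append 32 -> window=[39, 66, 11, 32] (not full yet)
step 5: append 3 -> window=[39, 66, 11, 32, 3] -> max=66
step 6: append 29 -> window=[66, 11, 32, 3, 29] -> max=66
step 7: append 33 -> window=[11, 32, 3, 29, 33] -> max=33
step 8: append 31 -> window=[32, 3, 29, 33, 31] -> max=33
Window #4 max = 33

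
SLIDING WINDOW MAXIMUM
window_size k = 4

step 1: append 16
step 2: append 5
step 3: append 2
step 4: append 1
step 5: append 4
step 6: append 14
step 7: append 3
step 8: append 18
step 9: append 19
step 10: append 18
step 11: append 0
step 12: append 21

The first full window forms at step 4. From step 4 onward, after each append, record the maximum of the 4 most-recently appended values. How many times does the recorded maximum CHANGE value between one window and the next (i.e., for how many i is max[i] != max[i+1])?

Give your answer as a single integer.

Answer: 5

Derivation:
step 1: append 16 -> window=[16] (not full yet)
step 2: append 5 -> window=[16, 5] (not full yet)
step 3: append 2 -> window=[16, 5, 2] (not full yet)
step 4: append 1 -> window=[16, 5, 2, 1] -> max=16
step 5: append 4 -> window=[5, 2, 1, 4] -> max=5
step 6: append 14 -> window=[2, 1, 4, 14] -> max=14
step 7: append 3 -> window=[1, 4, 14, 3] -> max=14
step 8: append 18 -> window=[4, 14, 3, 18] -> max=18
step 9: append 19 -> window=[14, 3, 18, 19] -> max=19
step 10: append 18 -> window=[3, 18, 19, 18] -> max=19
step 11: append 0 -> window=[18, 19, 18, 0] -> max=19
step 12: append 21 -> window=[19, 18, 0, 21] -> max=21
Recorded maximums: 16 5 14 14 18 19 19 19 21
Changes between consecutive maximums: 5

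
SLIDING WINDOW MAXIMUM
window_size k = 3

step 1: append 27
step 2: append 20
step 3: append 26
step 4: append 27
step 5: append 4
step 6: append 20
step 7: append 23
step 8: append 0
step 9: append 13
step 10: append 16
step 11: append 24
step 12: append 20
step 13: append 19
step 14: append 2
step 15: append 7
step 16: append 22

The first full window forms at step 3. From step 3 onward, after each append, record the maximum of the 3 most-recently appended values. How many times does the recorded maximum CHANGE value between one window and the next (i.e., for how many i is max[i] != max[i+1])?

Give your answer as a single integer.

Answer: 6

Derivation:
step 1: append 27 -> window=[27] (not full yet)
step 2: append 20 -> window=[27, 20] (not full yet)
step 3: append 26 -> window=[27, 20, 26] -> max=27
step 4: append 27 -> window=[20, 26, 27] -> max=27
step 5: append 4 -> window=[26, 27, 4] -> max=27
step 6: append 20 -> window=[27, 4, 20] -> max=27
step 7: append 23 -> window=[4, 20, 23] -> max=23
step 8: append 0 -> window=[20, 23, 0] -> max=23
step 9: append 13 -> window=[23, 0, 13] -> max=23
step 10: append 16 -> window=[0, 13, 16] -> max=16
step 11: append 24 -> window=[13, 16, 24] -> max=24
step 12: append 20 -> window=[16, 24, 20] -> max=24
step 13: append 19 -> window=[24, 20, 19] -> max=24
step 14: append 2 -> window=[20, 19, 2] -> max=20
step 15: append 7 -> window=[19, 2, 7] -> max=19
step 16: append 22 -> window=[2, 7, 22] -> max=22
Recorded maximums: 27 27 27 27 23 23 23 16 24 24 24 20 19 22
Changes between consecutive maximums: 6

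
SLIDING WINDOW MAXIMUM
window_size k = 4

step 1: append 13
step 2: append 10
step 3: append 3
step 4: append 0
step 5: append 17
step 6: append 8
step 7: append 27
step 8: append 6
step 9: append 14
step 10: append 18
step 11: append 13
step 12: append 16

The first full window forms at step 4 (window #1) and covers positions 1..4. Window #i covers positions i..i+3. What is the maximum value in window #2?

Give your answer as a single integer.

Answer: 17

Derivation:
step 1: append 13 -> window=[13] (not full yet)
step 2: append 10 -> window=[13, 10] (not full yet)
step 3: append 3 -> window=[13, 10, 3] (not full yet)
step 4: append 0 -> window=[13, 10, 3, 0] -> max=13
step 5: append 17 -> window=[10, 3, 0, 17] -> max=17
Window #2 max = 17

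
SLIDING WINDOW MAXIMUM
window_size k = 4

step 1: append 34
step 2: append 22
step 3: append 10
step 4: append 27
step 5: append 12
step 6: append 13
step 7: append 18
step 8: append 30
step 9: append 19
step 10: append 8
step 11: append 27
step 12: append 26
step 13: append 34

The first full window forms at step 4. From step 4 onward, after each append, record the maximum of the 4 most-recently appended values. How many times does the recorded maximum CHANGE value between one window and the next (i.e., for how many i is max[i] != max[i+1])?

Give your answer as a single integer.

step 1: append 34 -> window=[34] (not full yet)
step 2: append 22 -> window=[34, 22] (not full yet)
step 3: append 10 -> window=[34, 22, 10] (not full yet)
step 4: append 27 -> window=[34, 22, 10, 27] -> max=34
step 5: append 12 -> window=[22, 10, 27, 12] -> max=27
step 6: append 13 -> window=[10, 27, 12, 13] -> max=27
step 7: append 18 -> window=[27, 12, 13, 18] -> max=27
step 8: append 30 -> window=[12, 13, 18, 30] -> max=30
step 9: append 19 -> window=[13, 18, 30, 19] -> max=30
step 10: append 8 -> window=[18, 30, 19, 8] -> max=30
step 11: append 27 -> window=[30, 19, 8, 27] -> max=30
step 12: append 26 -> window=[19, 8, 27, 26] -> max=27
step 13: append 34 -> window=[8, 27, 26, 34] -> max=34
Recorded maximums: 34 27 27 27 30 30 30 30 27 34
Changes between consecutive maximums: 4

Answer: 4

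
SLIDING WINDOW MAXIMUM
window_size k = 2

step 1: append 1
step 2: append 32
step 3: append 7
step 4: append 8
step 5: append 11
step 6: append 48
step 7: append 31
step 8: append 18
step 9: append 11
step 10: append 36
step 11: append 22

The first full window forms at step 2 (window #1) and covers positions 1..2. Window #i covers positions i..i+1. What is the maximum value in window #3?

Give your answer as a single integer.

Answer: 8

Derivation:
step 1: append 1 -> window=[1] (not full yet)
step 2: append 32 -> window=[1, 32] -> max=32
step 3: append 7 -> window=[32, 7] -> max=32
step 4: append 8 -> window=[7, 8] -> max=8
Window #3 max = 8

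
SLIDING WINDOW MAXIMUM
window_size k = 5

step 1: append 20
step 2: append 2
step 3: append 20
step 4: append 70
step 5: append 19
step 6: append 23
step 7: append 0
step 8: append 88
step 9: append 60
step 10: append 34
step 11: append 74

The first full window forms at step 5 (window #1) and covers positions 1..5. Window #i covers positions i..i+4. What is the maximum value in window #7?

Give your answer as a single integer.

Answer: 88

Derivation:
step 1: append 20 -> window=[20] (not full yet)
step 2: append 2 -> window=[20, 2] (not full yet)
step 3: append 20 -> window=[20, 2, 20] (not full yet)
step 4: append 70 -> window=[20, 2, 20, 70] (not full yet)
step 5: append 19 -> window=[20, 2, 20, 70, 19] -> max=70
step 6: append 23 -> window=[2, 20, 70, 19, 23] -> max=70
step 7: append 0 -> window=[20, 70, 19, 23, 0] -> max=70
step 8: append 88 -> window=[70, 19, 23, 0, 88] -> max=88
step 9: append 60 -> window=[19, 23, 0, 88, 60] -> max=88
step 10: append 34 -> window=[23, 0, 88, 60, 34] -> max=88
step 11: append 74 -> window=[0, 88, 60, 34, 74] -> max=88
Window #7 max = 88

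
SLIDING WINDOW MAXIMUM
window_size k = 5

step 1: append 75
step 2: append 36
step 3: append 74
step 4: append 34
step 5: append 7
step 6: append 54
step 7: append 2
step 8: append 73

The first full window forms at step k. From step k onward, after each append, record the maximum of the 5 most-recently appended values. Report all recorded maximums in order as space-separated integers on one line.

Answer: 75 74 74 73

Derivation:
step 1: append 75 -> window=[75] (not full yet)
step 2: append 36 -> window=[75, 36] (not full yet)
step 3: append 74 -> window=[75, 36, 74] (not full yet)
step 4: append 34 -> window=[75, 36, 74, 34] (not full yet)
step 5: append 7 -> window=[75, 36, 74, 34, 7] -> max=75
step 6: append 54 -> window=[36, 74, 34, 7, 54] -> max=74
step 7: append 2 -> window=[74, 34, 7, 54, 2] -> max=74
step 8: append 73 -> window=[34, 7, 54, 2, 73] -> max=73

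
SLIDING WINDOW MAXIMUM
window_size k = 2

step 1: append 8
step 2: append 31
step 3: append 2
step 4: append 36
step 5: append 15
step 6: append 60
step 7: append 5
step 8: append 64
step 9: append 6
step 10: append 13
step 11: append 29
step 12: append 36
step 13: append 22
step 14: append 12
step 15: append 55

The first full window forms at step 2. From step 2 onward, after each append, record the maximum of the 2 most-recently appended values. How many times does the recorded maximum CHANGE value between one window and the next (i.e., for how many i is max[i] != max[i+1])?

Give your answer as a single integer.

step 1: append 8 -> window=[8] (not full yet)
step 2: append 31 -> window=[8, 31] -> max=31
step 3: append 2 -> window=[31, 2] -> max=31
step 4: append 36 -> window=[2, 36] -> max=36
step 5: append 15 -> window=[36, 15] -> max=36
step 6: append 60 -> window=[15, 60] -> max=60
step 7: append 5 -> window=[60, 5] -> max=60
step 8: append 64 -> window=[5, 64] -> max=64
step 9: append 6 -> window=[64, 6] -> max=64
step 10: append 13 -> window=[6, 13] -> max=13
step 11: append 29 -> window=[13, 29] -> max=29
step 12: append 36 -> window=[29, 36] -> max=36
step 13: append 22 -> window=[36, 22] -> max=36
step 14: append 12 -> window=[22, 12] -> max=22
step 15: append 55 -> window=[12, 55] -> max=55
Recorded maximums: 31 31 36 36 60 60 64 64 13 29 36 36 22 55
Changes between consecutive maximums: 8

Answer: 8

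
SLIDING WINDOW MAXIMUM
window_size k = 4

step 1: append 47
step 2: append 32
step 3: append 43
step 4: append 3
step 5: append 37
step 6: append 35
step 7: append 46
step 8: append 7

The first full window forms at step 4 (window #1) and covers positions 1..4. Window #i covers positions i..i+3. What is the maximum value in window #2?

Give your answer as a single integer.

step 1: append 47 -> window=[47] (not full yet)
step 2: append 32 -> window=[47, 32] (not full yet)
step 3: append 43 -> window=[47, 32, 43] (not full yet)
step 4: append 3 -> window=[47, 32, 43, 3] -> max=47
step 5: append 37 -> window=[32, 43, 3, 37] -> max=43
Window #2 max = 43

Answer: 43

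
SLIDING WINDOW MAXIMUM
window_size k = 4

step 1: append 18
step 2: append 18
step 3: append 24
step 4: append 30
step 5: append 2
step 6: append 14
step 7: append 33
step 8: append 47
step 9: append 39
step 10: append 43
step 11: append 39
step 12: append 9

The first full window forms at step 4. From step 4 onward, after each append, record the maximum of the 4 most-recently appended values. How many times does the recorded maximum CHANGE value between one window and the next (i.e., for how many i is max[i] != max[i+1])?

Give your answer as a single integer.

step 1: append 18 -> window=[18] (not full yet)
step 2: append 18 -> window=[18, 18] (not full yet)
step 3: append 24 -> window=[18, 18, 24] (not full yet)
step 4: append 30 -> window=[18, 18, 24, 30] -> max=30
step 5: append 2 -> window=[18, 24, 30, 2] -> max=30
step 6: append 14 -> window=[24, 30, 2, 14] -> max=30
step 7: append 33 -> window=[30, 2, 14, 33] -> max=33
step 8: append 47 -> window=[2, 14, 33, 47] -> max=47
step 9: append 39 -> window=[14, 33, 47, 39] -> max=47
step 10: append 43 -> window=[33, 47, 39, 43] -> max=47
step 11: append 39 -> window=[47, 39, 43, 39] -> max=47
step 12: append 9 -> window=[39, 43, 39, 9] -> max=43
Recorded maximums: 30 30 30 33 47 47 47 47 43
Changes between consecutive maximums: 3

Answer: 3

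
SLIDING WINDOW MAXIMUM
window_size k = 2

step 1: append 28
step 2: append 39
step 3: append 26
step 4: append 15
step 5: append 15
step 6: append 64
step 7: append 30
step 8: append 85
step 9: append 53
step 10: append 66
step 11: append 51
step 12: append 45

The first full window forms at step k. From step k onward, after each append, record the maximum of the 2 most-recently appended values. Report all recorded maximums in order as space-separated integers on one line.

Answer: 39 39 26 15 64 64 85 85 66 66 51

Derivation:
step 1: append 28 -> window=[28] (not full yet)
step 2: append 39 -> window=[28, 39] -> max=39
step 3: append 26 -> window=[39, 26] -> max=39
step 4: append 15 -> window=[26, 15] -> max=26
step 5: append 15 -> window=[15, 15] -> max=15
step 6: append 64 -> window=[15, 64] -> max=64
step 7: append 30 -> window=[64, 30] -> max=64
step 8: append 85 -> window=[30, 85] -> max=85
step 9: append 53 -> window=[85, 53] -> max=85
step 10: append 66 -> window=[53, 66] -> max=66
step 11: append 51 -> window=[66, 51] -> max=66
step 12: append 45 -> window=[51, 45] -> max=51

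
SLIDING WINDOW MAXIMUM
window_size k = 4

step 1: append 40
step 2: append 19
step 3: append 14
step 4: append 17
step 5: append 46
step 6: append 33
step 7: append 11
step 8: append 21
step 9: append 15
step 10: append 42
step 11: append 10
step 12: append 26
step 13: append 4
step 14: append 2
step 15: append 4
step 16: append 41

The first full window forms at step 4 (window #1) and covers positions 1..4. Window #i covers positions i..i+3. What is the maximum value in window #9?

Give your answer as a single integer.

Answer: 42

Derivation:
step 1: append 40 -> window=[40] (not full yet)
step 2: append 19 -> window=[40, 19] (not full yet)
step 3: append 14 -> window=[40, 19, 14] (not full yet)
step 4: append 17 -> window=[40, 19, 14, 17] -> max=40
step 5: append 46 -> window=[19, 14, 17, 46] -> max=46
step 6: append 33 -> window=[14, 17, 46, 33] -> max=46
step 7: append 11 -> window=[17, 46, 33, 11] -> max=46
step 8: append 21 -> window=[46, 33, 11, 21] -> max=46
step 9: append 15 -> window=[33, 11, 21, 15] -> max=33
step 10: append 42 -> window=[11, 21, 15, 42] -> max=42
step 11: append 10 -> window=[21, 15, 42, 10] -> max=42
step 12: append 26 -> window=[15, 42, 10, 26] -> max=42
Window #9 max = 42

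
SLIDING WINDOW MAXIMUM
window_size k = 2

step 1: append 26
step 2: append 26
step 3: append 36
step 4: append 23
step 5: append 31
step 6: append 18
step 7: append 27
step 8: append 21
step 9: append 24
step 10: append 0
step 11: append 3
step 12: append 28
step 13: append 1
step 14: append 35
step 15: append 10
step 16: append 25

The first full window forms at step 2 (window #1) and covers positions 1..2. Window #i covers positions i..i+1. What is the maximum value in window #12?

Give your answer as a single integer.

Answer: 28

Derivation:
step 1: append 26 -> window=[26] (not full yet)
step 2: append 26 -> window=[26, 26] -> max=26
step 3: append 36 -> window=[26, 36] -> max=36
step 4: append 23 -> window=[36, 23] -> max=36
step 5: append 31 -> window=[23, 31] -> max=31
step 6: append 18 -> window=[31, 18] -> max=31
step 7: append 27 -> window=[18, 27] -> max=27
step 8: append 21 -> window=[27, 21] -> max=27
step 9: append 24 -> window=[21, 24] -> max=24
step 10: append 0 -> window=[24, 0] -> max=24
step 11: append 3 -> window=[0, 3] -> max=3
step 12: append 28 -> window=[3, 28] -> max=28
step 13: append 1 -> window=[28, 1] -> max=28
Window #12 max = 28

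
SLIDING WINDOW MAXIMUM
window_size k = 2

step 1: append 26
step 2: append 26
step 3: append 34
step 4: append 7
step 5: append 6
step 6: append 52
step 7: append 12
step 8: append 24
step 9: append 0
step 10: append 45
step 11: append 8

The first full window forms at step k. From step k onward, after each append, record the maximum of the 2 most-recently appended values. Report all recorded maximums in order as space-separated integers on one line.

step 1: append 26 -> window=[26] (not full yet)
step 2: append 26 -> window=[26, 26] -> max=26
step 3: append 34 -> window=[26, 34] -> max=34
step 4: append 7 -> window=[34, 7] -> max=34
step 5: append 6 -> window=[7, 6] -> max=7
step 6: append 52 -> window=[6, 52] -> max=52
step 7: append 12 -> window=[52, 12] -> max=52
step 8: append 24 -> window=[12, 24] -> max=24
step 9: append 0 -> window=[24, 0] -> max=24
step 10: append 45 -> window=[0, 45] -> max=45
step 11: append 8 -> window=[45, 8] -> max=45

Answer: 26 34 34 7 52 52 24 24 45 45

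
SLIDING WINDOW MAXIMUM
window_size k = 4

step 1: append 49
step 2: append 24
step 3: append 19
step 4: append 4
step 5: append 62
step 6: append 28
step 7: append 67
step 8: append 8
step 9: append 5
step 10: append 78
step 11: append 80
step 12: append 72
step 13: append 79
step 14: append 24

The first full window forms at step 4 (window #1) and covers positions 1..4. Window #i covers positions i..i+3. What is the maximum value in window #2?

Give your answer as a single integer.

step 1: append 49 -> window=[49] (not full yet)
step 2: append 24 -> window=[49, 24] (not full yet)
step 3: append 19 -> window=[49, 24, 19] (not full yet)
step 4: append 4 -> window=[49, 24, 19, 4] -> max=49
step 5: append 62 -> window=[24, 19, 4, 62] -> max=62
Window #2 max = 62

Answer: 62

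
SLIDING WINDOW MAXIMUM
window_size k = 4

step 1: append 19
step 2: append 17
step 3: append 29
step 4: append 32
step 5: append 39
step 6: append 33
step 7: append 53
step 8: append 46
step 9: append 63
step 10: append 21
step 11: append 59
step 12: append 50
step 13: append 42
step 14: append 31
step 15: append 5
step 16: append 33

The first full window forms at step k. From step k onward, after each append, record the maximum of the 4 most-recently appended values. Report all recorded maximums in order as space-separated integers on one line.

Answer: 32 39 39 53 53 63 63 63 63 59 59 50 42

Derivation:
step 1: append 19 -> window=[19] (not full yet)
step 2: append 17 -> window=[19, 17] (not full yet)
step 3: append 29 -> window=[19, 17, 29] (not full yet)
step 4: append 32 -> window=[19, 17, 29, 32] -> max=32
step 5: append 39 -> window=[17, 29, 32, 39] -> max=39
step 6: append 33 -> window=[29, 32, 39, 33] -> max=39
step 7: append 53 -> window=[32, 39, 33, 53] -> max=53
step 8: append 46 -> window=[39, 33, 53, 46] -> max=53
step 9: append 63 -> window=[33, 53, 46, 63] -> max=63
step 10: append 21 -> window=[53, 46, 63, 21] -> max=63
step 11: append 59 -> window=[46, 63, 21, 59] -> max=63
step 12: append 50 -> window=[63, 21, 59, 50] -> max=63
step 13: append 42 -> window=[21, 59, 50, 42] -> max=59
step 14: append 31 -> window=[59, 50, 42, 31] -> max=59
step 15: append 5 -> window=[50, 42, 31, 5] -> max=50
step 16: append 33 -> window=[42, 31, 5, 33] -> max=42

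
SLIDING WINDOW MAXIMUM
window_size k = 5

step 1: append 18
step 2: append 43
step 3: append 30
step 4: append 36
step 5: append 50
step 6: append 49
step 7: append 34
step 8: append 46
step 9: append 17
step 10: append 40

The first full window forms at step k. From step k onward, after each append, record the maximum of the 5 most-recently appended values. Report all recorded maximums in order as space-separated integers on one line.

Answer: 50 50 50 50 50 49

Derivation:
step 1: append 18 -> window=[18] (not full yet)
step 2: append 43 -> window=[18, 43] (not full yet)
step 3: append 30 -> window=[18, 43, 30] (not full yet)
step 4: append 36 -> window=[18, 43, 30, 36] (not full yet)
step 5: append 50 -> window=[18, 43, 30, 36, 50] -> max=50
step 6: append 49 -> window=[43, 30, 36, 50, 49] -> max=50
step 7: append 34 -> window=[30, 36, 50, 49, 34] -> max=50
step 8: append 46 -> window=[36, 50, 49, 34, 46] -> max=50
step 9: append 17 -> window=[50, 49, 34, 46, 17] -> max=50
step 10: append 40 -> window=[49, 34, 46, 17, 40] -> max=49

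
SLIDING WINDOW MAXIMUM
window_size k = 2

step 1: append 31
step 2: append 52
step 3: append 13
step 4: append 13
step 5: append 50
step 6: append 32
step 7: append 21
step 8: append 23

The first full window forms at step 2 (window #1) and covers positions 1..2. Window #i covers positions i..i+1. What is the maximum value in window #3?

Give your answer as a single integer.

step 1: append 31 -> window=[31] (not full yet)
step 2: append 52 -> window=[31, 52] -> max=52
step 3: append 13 -> window=[52, 13] -> max=52
step 4: append 13 -> window=[13, 13] -> max=13
Window #3 max = 13

Answer: 13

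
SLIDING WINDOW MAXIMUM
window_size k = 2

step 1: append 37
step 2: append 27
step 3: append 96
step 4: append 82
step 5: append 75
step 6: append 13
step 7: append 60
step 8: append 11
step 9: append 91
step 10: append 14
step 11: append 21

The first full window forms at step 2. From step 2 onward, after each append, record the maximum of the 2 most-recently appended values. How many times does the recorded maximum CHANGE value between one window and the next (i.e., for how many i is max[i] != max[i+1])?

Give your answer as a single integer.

step 1: append 37 -> window=[37] (not full yet)
step 2: append 27 -> window=[37, 27] -> max=37
step 3: append 96 -> window=[27, 96] -> max=96
step 4: append 82 -> window=[96, 82] -> max=96
step 5: append 75 -> window=[82, 75] -> max=82
step 6: append 13 -> window=[75, 13] -> max=75
step 7: append 60 -> window=[13, 60] -> max=60
step 8: append 11 -> window=[60, 11] -> max=60
step 9: append 91 -> window=[11, 91] -> max=91
step 10: append 14 -> window=[91, 14] -> max=91
step 11: append 21 -> window=[14, 21] -> max=21
Recorded maximums: 37 96 96 82 75 60 60 91 91 21
Changes between consecutive maximums: 6

Answer: 6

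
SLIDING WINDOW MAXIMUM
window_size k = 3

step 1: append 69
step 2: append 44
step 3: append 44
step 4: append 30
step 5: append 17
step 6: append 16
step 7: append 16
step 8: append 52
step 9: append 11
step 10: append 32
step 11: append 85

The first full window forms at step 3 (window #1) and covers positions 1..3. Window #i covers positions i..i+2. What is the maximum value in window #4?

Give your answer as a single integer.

step 1: append 69 -> window=[69] (not full yet)
step 2: append 44 -> window=[69, 44] (not full yet)
step 3: append 44 -> window=[69, 44, 44] -> max=69
step 4: append 30 -> window=[44, 44, 30] -> max=44
step 5: append 17 -> window=[44, 30, 17] -> max=44
step 6: append 16 -> window=[30, 17, 16] -> max=30
Window #4 max = 30

Answer: 30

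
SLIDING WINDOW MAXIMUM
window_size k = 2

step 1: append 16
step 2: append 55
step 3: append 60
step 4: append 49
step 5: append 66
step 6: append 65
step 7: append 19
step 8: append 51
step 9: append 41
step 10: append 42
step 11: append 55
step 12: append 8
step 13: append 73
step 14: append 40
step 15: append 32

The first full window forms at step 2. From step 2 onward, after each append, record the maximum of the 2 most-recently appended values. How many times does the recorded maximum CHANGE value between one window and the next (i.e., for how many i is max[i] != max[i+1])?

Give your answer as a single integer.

Answer: 8

Derivation:
step 1: append 16 -> window=[16] (not full yet)
step 2: append 55 -> window=[16, 55] -> max=55
step 3: append 60 -> window=[55, 60] -> max=60
step 4: append 49 -> window=[60, 49] -> max=60
step 5: append 66 -> window=[49, 66] -> max=66
step 6: append 65 -> window=[66, 65] -> max=66
step 7: append 19 -> window=[65, 19] -> max=65
step 8: append 51 -> window=[19, 51] -> max=51
step 9: append 41 -> window=[51, 41] -> max=51
step 10: append 42 -> window=[41, 42] -> max=42
step 11: append 55 -> window=[42, 55] -> max=55
step 12: append 8 -> window=[55, 8] -> max=55
step 13: append 73 -> window=[8, 73] -> max=73
step 14: append 40 -> window=[73, 40] -> max=73
step 15: append 32 -> window=[40, 32] -> max=40
Recorded maximums: 55 60 60 66 66 65 51 51 42 55 55 73 73 40
Changes between consecutive maximums: 8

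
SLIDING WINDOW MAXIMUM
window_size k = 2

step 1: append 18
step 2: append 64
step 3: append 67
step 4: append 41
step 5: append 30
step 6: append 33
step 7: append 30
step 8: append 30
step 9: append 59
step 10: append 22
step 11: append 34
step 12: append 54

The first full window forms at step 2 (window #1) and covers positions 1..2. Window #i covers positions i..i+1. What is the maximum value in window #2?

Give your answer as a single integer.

Answer: 67

Derivation:
step 1: append 18 -> window=[18] (not full yet)
step 2: append 64 -> window=[18, 64] -> max=64
step 3: append 67 -> window=[64, 67] -> max=67
Window #2 max = 67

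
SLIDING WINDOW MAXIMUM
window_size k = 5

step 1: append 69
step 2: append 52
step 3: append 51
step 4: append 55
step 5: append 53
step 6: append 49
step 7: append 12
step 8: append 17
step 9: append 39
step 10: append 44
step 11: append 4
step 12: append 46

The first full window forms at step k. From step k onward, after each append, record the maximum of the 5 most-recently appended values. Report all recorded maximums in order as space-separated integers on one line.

Answer: 69 55 55 55 53 49 44 46

Derivation:
step 1: append 69 -> window=[69] (not full yet)
step 2: append 52 -> window=[69, 52] (not full yet)
step 3: append 51 -> window=[69, 52, 51] (not full yet)
step 4: append 55 -> window=[69, 52, 51, 55] (not full yet)
step 5: append 53 -> window=[69, 52, 51, 55, 53] -> max=69
step 6: append 49 -> window=[52, 51, 55, 53, 49] -> max=55
step 7: append 12 -> window=[51, 55, 53, 49, 12] -> max=55
step 8: append 17 -> window=[55, 53, 49, 12, 17] -> max=55
step 9: append 39 -> window=[53, 49, 12, 17, 39] -> max=53
step 10: append 44 -> window=[49, 12, 17, 39, 44] -> max=49
step 11: append 4 -> window=[12, 17, 39, 44, 4] -> max=44
step 12: append 46 -> window=[17, 39, 44, 4, 46] -> max=46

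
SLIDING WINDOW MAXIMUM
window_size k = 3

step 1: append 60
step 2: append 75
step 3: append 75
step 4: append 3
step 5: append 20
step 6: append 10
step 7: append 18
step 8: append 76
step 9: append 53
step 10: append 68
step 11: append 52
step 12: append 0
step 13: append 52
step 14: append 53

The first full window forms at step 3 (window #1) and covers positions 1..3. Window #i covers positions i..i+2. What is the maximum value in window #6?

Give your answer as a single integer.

step 1: append 60 -> window=[60] (not full yet)
step 2: append 75 -> window=[60, 75] (not full yet)
step 3: append 75 -> window=[60, 75, 75] -> max=75
step 4: append 3 -> window=[75, 75, 3] -> max=75
step 5: append 20 -> window=[75, 3, 20] -> max=75
step 6: append 10 -> window=[3, 20, 10] -> max=20
step 7: append 18 -> window=[20, 10, 18] -> max=20
step 8: append 76 -> window=[10, 18, 76] -> max=76
Window #6 max = 76

Answer: 76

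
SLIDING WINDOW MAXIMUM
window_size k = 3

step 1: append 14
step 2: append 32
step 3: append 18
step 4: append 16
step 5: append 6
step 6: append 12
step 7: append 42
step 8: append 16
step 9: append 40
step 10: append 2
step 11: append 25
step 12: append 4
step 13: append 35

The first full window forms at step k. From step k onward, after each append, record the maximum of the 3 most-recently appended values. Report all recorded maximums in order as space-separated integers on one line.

Answer: 32 32 18 16 42 42 42 40 40 25 35

Derivation:
step 1: append 14 -> window=[14] (not full yet)
step 2: append 32 -> window=[14, 32] (not full yet)
step 3: append 18 -> window=[14, 32, 18] -> max=32
step 4: append 16 -> window=[32, 18, 16] -> max=32
step 5: append 6 -> window=[18, 16, 6] -> max=18
step 6: append 12 -> window=[16, 6, 12] -> max=16
step 7: append 42 -> window=[6, 12, 42] -> max=42
step 8: append 16 -> window=[12, 42, 16] -> max=42
step 9: append 40 -> window=[42, 16, 40] -> max=42
step 10: append 2 -> window=[16, 40, 2] -> max=40
step 11: append 25 -> window=[40, 2, 25] -> max=40
step 12: append 4 -> window=[2, 25, 4] -> max=25
step 13: append 35 -> window=[25, 4, 35] -> max=35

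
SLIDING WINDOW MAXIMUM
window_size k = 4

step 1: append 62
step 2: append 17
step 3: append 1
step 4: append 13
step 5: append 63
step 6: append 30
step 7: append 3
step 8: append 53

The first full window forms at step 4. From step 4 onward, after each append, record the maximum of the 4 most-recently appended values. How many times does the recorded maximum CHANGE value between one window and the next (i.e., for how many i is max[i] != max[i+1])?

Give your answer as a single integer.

Answer: 1

Derivation:
step 1: append 62 -> window=[62] (not full yet)
step 2: append 17 -> window=[62, 17] (not full yet)
step 3: append 1 -> window=[62, 17, 1] (not full yet)
step 4: append 13 -> window=[62, 17, 1, 13] -> max=62
step 5: append 63 -> window=[17, 1, 13, 63] -> max=63
step 6: append 30 -> window=[1, 13, 63, 30] -> max=63
step 7: append 3 -> window=[13, 63, 30, 3] -> max=63
step 8: append 53 -> window=[63, 30, 3, 53] -> max=63
Recorded maximums: 62 63 63 63 63
Changes between consecutive maximums: 1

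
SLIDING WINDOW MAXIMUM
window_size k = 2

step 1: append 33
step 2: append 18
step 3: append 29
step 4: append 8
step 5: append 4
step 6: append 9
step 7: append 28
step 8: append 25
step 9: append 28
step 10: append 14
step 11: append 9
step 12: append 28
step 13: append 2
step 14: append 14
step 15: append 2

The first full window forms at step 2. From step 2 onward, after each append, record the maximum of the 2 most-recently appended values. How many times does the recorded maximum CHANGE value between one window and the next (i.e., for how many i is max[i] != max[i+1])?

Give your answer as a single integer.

step 1: append 33 -> window=[33] (not full yet)
step 2: append 18 -> window=[33, 18] -> max=33
step 3: append 29 -> window=[18, 29] -> max=29
step 4: append 8 -> window=[29, 8] -> max=29
step 5: append 4 -> window=[8, 4] -> max=8
step 6: append 9 -> window=[4, 9] -> max=9
step 7: append 28 -> window=[9, 28] -> max=28
step 8: append 25 -> window=[28, 25] -> max=28
step 9: append 28 -> window=[25, 28] -> max=28
step 10: append 14 -> window=[28, 14] -> max=28
step 11: append 9 -> window=[14, 9] -> max=14
step 12: append 28 -> window=[9, 28] -> max=28
step 13: append 2 -> window=[28, 2] -> max=28
step 14: append 14 -> window=[2, 14] -> max=14
step 15: append 2 -> window=[14, 2] -> max=14
Recorded maximums: 33 29 29 8 9 28 28 28 28 14 28 28 14 14
Changes between consecutive maximums: 7

Answer: 7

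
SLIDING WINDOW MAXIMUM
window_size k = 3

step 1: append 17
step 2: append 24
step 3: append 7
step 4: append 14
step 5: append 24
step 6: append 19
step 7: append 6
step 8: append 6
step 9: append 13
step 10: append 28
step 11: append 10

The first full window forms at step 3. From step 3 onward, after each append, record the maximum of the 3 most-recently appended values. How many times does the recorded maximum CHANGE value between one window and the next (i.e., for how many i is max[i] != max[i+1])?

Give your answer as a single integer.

Answer: 3

Derivation:
step 1: append 17 -> window=[17] (not full yet)
step 2: append 24 -> window=[17, 24] (not full yet)
step 3: append 7 -> window=[17, 24, 7] -> max=24
step 4: append 14 -> window=[24, 7, 14] -> max=24
step 5: append 24 -> window=[7, 14, 24] -> max=24
step 6: append 19 -> window=[14, 24, 19] -> max=24
step 7: append 6 -> window=[24, 19, 6] -> max=24
step 8: append 6 -> window=[19, 6, 6] -> max=19
step 9: append 13 -> window=[6, 6, 13] -> max=13
step 10: append 28 -> window=[6, 13, 28] -> max=28
step 11: append 10 -> window=[13, 28, 10] -> max=28
Recorded maximums: 24 24 24 24 24 19 13 28 28
Changes between consecutive maximums: 3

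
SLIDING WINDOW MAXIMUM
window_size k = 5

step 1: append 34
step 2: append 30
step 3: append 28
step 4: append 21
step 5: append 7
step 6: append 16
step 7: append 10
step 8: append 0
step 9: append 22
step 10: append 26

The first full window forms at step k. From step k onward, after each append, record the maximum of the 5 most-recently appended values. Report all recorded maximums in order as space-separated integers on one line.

Answer: 34 30 28 21 22 26

Derivation:
step 1: append 34 -> window=[34] (not full yet)
step 2: append 30 -> window=[34, 30] (not full yet)
step 3: append 28 -> window=[34, 30, 28] (not full yet)
step 4: append 21 -> window=[34, 30, 28, 21] (not full yet)
step 5: append 7 -> window=[34, 30, 28, 21, 7] -> max=34
step 6: append 16 -> window=[30, 28, 21, 7, 16] -> max=30
step 7: append 10 -> window=[28, 21, 7, 16, 10] -> max=28
step 8: append 0 -> window=[21, 7, 16, 10, 0] -> max=21
step 9: append 22 -> window=[7, 16, 10, 0, 22] -> max=22
step 10: append 26 -> window=[16, 10, 0, 22, 26] -> max=26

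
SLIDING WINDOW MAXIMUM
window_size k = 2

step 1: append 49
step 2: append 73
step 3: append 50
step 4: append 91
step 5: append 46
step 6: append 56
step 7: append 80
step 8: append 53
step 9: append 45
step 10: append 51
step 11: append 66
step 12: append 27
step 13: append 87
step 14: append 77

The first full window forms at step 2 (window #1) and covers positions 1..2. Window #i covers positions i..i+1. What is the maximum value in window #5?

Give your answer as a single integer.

Answer: 56

Derivation:
step 1: append 49 -> window=[49] (not full yet)
step 2: append 73 -> window=[49, 73] -> max=73
step 3: append 50 -> window=[73, 50] -> max=73
step 4: append 91 -> window=[50, 91] -> max=91
step 5: append 46 -> window=[91, 46] -> max=91
step 6: append 56 -> window=[46, 56] -> max=56
Window #5 max = 56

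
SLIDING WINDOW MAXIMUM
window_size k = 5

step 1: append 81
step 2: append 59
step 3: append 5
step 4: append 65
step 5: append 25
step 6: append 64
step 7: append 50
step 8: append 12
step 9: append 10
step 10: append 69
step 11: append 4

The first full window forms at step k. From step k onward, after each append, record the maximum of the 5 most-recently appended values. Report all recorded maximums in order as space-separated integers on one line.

Answer: 81 65 65 65 64 69 69

Derivation:
step 1: append 81 -> window=[81] (not full yet)
step 2: append 59 -> window=[81, 59] (not full yet)
step 3: append 5 -> window=[81, 59, 5] (not full yet)
step 4: append 65 -> window=[81, 59, 5, 65] (not full yet)
step 5: append 25 -> window=[81, 59, 5, 65, 25] -> max=81
step 6: append 64 -> window=[59, 5, 65, 25, 64] -> max=65
step 7: append 50 -> window=[5, 65, 25, 64, 50] -> max=65
step 8: append 12 -> window=[65, 25, 64, 50, 12] -> max=65
step 9: append 10 -> window=[25, 64, 50, 12, 10] -> max=64
step 10: append 69 -> window=[64, 50, 12, 10, 69] -> max=69
step 11: append 4 -> window=[50, 12, 10, 69, 4] -> max=69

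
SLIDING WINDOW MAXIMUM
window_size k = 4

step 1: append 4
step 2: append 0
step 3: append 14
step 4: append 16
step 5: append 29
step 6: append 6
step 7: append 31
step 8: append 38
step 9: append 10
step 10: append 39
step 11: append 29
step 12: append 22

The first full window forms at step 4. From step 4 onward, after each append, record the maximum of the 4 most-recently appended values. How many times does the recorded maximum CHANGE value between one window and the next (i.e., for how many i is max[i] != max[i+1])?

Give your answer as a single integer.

step 1: append 4 -> window=[4] (not full yet)
step 2: append 0 -> window=[4, 0] (not full yet)
step 3: append 14 -> window=[4, 0, 14] (not full yet)
step 4: append 16 -> window=[4, 0, 14, 16] -> max=16
step 5: append 29 -> window=[0, 14, 16, 29] -> max=29
step 6: append 6 -> window=[14, 16, 29, 6] -> max=29
step 7: append 31 -> window=[16, 29, 6, 31] -> max=31
step 8: append 38 -> window=[29, 6, 31, 38] -> max=38
step 9: append 10 -> window=[6, 31, 38, 10] -> max=38
step 10: append 39 -> window=[31, 38, 10, 39] -> max=39
step 11: append 29 -> window=[38, 10, 39, 29] -> max=39
step 12: append 22 -> window=[10, 39, 29, 22] -> max=39
Recorded maximums: 16 29 29 31 38 38 39 39 39
Changes between consecutive maximums: 4

Answer: 4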